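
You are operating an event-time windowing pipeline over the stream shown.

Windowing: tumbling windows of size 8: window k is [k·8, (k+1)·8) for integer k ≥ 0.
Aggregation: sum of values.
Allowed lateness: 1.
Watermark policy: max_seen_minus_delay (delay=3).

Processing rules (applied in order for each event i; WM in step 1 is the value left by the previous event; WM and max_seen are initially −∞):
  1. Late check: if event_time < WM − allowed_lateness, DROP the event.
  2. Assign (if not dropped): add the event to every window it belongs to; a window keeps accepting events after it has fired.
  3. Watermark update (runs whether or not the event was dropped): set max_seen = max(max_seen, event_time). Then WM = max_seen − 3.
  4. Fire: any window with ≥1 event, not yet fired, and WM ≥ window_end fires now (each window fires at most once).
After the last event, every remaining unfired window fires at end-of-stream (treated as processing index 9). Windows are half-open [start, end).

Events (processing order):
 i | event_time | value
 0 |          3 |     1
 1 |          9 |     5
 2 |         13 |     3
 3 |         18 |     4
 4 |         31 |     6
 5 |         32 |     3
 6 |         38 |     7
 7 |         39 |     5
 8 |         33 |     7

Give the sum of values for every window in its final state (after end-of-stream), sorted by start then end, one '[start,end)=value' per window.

[0,8)=1 [8,16)=8 [16,24)=4 [24,32)=6 [32,40)=15

i=0 t=3 v=1: → [0,8); WM=0
i=1 t=9 v=5: → [8,16); WM=6
i=2 t=13 v=3: → [8,16); WM=10; [0,8) fires=1
i=3 t=18 v=4: → [16,24); WM=15
i=4 t=31 v=6: → [24,32); WM=28; [8,16) fires=8 [16,24) fires=4
i=5 t=32 v=3: → [32,40); WM=29
i=6 t=38 v=7: → [32,40); WM=35; [24,32) fires=6
i=7 t=39 v=5: → [32,40); WM=36
i=8 t=33 v=7: DROP (t<36-1); WM=36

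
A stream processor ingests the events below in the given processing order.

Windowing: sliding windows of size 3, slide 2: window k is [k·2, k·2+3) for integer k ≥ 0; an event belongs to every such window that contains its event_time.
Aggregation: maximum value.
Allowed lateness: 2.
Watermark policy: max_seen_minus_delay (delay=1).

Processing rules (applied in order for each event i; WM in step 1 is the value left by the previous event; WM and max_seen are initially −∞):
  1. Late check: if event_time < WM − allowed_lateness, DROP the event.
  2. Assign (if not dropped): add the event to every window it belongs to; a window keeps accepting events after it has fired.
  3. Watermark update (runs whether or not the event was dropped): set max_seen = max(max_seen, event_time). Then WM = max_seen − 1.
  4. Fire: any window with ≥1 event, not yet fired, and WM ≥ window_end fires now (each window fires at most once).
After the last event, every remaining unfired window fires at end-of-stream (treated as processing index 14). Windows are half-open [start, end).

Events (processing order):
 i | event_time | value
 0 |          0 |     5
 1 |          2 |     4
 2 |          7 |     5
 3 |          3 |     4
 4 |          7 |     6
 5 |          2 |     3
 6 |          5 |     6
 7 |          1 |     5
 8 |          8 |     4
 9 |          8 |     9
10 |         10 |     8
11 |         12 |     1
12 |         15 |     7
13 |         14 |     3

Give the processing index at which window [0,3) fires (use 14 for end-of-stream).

2

i=0 t=0 v=5: → [0,3); WM=-1
i=1 t=2 v=4: → [2,5),[0,3); WM=1
i=2 t=7 v=5: → [6,9); WM=6; [0,3) fires=5 [2,5) fires=4
i=3 t=3 v=4: DROP (t<6-2); WM=6
i=4 t=7 v=6: → [6,9); WM=6
i=5 t=2 v=3: DROP (t<6-2); WM=6
i=6 t=5 v=6: → [4,7); WM=6
i=7 t=1 v=5: DROP (t<6-2); WM=6
i=8 t=8 v=4: → [8,11),[6,9); WM=7; [4,7) fires=6
i=9 t=8 v=9: → [8,11),[6,9); WM=7
i=10 t=10 v=8: → [10,13),[8,11); WM=9; [6,9) fires=9
i=11 t=12 v=1: → [12,15),[10,13); WM=11; [8,11) fires=9
i=12 t=15 v=7: → [14,17); WM=14; [10,13) fires=8
i=13 t=14 v=3: → [14,17),[12,15); WM=14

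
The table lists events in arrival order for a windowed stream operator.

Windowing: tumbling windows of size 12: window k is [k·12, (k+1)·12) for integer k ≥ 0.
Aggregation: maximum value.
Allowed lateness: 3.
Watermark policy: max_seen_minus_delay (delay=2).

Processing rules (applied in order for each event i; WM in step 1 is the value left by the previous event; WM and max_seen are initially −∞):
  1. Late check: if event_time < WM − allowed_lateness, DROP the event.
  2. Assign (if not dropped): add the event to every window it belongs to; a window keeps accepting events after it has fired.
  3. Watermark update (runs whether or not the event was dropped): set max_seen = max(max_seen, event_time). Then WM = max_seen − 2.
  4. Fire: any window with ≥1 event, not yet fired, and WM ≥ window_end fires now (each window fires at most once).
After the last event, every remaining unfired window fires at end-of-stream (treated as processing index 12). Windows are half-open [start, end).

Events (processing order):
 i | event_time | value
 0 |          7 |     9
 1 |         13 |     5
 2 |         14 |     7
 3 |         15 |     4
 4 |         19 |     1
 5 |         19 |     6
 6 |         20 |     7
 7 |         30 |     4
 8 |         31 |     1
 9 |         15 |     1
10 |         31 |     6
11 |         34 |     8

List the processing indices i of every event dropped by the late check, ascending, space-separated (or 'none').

9

i=0 t=7 v=9: → [0,12); WM=5
i=1 t=13 v=5: → [12,24); WM=11
i=2 t=14 v=7: → [12,24); WM=12; [0,12) fires=9
i=3 t=15 v=4: → [12,24); WM=13
i=4 t=19 v=1: → [12,24); WM=17
i=5 t=19 v=6: → [12,24); WM=17
i=6 t=20 v=7: → [12,24); WM=18
i=7 t=30 v=4: → [24,36); WM=28; [12,24) fires=7
i=8 t=31 v=1: → [24,36); WM=29
i=9 t=15 v=1: DROP (t<29-3); WM=29
i=10 t=31 v=6: → [24,36); WM=29
i=11 t=34 v=8: → [24,36); WM=32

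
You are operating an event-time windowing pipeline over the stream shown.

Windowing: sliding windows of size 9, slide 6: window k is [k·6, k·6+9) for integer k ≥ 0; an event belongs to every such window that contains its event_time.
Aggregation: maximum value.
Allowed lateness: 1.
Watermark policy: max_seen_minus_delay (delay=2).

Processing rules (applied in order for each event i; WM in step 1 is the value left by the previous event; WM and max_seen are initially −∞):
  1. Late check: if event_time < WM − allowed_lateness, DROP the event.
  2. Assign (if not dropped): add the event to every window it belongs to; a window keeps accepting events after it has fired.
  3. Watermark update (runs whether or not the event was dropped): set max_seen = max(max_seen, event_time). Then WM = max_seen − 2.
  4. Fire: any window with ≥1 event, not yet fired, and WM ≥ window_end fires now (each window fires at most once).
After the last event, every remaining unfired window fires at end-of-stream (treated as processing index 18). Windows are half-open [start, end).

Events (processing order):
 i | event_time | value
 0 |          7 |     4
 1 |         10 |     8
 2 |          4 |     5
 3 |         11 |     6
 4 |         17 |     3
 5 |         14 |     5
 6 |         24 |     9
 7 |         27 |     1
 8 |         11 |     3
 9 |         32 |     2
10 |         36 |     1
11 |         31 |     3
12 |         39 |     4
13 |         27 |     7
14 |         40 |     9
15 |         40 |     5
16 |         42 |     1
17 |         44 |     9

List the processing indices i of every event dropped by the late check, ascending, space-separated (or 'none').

i=0 t=7 v=4: → [6,15),[0,9); WM=5
i=1 t=10 v=8: → [6,15); WM=8
i=2 t=4 v=5: DROP (t<8-1); WM=8
i=3 t=11 v=6: → [6,15); WM=9; [0,9) fires=4
i=4 t=17 v=3: → [12,21); WM=15; [6,15) fires=8
i=5 t=14 v=5: → [12,21),[6,15); WM=15
i=6 t=24 v=9: → [24,33),[18,27); WM=22; [12,21) fires=5
i=7 t=27 v=1: → [24,33); WM=25
i=8 t=11 v=3: DROP (t<25-1); WM=25
i=9 t=32 v=2: → [30,39),[24,33); WM=30; [18,27) fires=9
i=10 t=36 v=1: → [36,45),[30,39); WM=34; [24,33) fires=9
i=11 t=31 v=3: DROP (t<34-1); WM=34
i=12 t=39 v=4: → [36,45); WM=37
i=13 t=27 v=7: DROP (t<37-1); WM=37
i=14 t=40 v=9: → [36,45); WM=38
i=15 t=40 v=5: → [36,45); WM=38
i=16 t=42 v=1: → [42,51),[36,45); WM=40; [30,39) fires=2
i=17 t=44 v=9: → [42,51),[36,45); WM=42

2 8 11 13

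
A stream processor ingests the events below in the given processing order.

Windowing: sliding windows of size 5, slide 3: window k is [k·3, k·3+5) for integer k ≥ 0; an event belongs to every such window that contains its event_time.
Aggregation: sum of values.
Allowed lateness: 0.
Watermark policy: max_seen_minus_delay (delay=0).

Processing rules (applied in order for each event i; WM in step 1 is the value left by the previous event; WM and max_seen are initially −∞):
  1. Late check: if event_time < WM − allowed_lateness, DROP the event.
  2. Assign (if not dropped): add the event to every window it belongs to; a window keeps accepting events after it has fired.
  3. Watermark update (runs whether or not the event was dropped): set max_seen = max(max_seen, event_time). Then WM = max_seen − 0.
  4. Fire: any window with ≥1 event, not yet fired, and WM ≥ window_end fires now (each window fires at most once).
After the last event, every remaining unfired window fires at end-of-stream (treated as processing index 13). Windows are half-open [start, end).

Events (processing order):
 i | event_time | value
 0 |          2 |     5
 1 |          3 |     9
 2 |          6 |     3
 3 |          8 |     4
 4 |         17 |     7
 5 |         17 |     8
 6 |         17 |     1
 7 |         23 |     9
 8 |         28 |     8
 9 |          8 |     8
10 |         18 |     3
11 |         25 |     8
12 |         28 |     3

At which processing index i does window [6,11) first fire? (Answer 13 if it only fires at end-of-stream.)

i=0 t=2 v=5: → [0,5); WM=2
i=1 t=3 v=9: → [3,8),[0,5); WM=3
i=2 t=6 v=3: → [6,11),[3,8); WM=6; [0,5) fires=14
i=3 t=8 v=4: → [6,11); WM=8; [3,8) fires=12
i=4 t=17 v=7: → [15,20); WM=17; [6,11) fires=7
i=5 t=17 v=8: → [15,20); WM=17
i=6 t=17 v=1: → [15,20); WM=17
i=7 t=23 v=9: → [21,26); WM=23; [15,20) fires=16
i=8 t=28 v=8: → [27,32),[24,29); WM=28; [21,26) fires=9
i=9 t=8 v=8: DROP (t<28-0); WM=28
i=10 t=18 v=3: DROP (t<28-0); WM=28
i=11 t=25 v=8: DROP (t<28-0); WM=28
i=12 t=28 v=3: → [27,32),[24,29); WM=28

4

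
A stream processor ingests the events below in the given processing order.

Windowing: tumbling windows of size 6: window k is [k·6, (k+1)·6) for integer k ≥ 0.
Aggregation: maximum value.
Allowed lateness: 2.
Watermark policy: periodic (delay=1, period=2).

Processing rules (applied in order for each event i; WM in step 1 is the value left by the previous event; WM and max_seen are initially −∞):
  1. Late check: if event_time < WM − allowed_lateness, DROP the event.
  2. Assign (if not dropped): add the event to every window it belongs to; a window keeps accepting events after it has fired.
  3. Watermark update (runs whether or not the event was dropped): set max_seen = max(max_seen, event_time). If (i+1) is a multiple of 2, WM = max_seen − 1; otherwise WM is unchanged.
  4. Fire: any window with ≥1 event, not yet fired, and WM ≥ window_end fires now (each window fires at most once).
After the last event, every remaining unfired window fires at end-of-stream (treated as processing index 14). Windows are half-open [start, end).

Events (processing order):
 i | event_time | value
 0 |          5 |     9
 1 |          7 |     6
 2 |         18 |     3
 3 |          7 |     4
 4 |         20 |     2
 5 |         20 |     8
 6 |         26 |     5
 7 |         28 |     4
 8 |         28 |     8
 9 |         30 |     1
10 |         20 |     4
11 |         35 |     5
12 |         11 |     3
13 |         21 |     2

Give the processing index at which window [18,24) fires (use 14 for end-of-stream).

7

i=0 t=5 v=9: → [0,6); WM=−∞
i=1 t=7 v=6: → [6,12); WM=6; [0,6) fires=9
i=2 t=18 v=3: → [18,24); WM=6
i=3 t=7 v=4: → [6,12); WM=17; [6,12) fires=6
i=4 t=20 v=2: → [18,24); WM=17
i=5 t=20 v=8: → [18,24); WM=19
i=6 t=26 v=5: → [24,30); WM=19
i=7 t=28 v=4: → [24,30); WM=27; [18,24) fires=8
i=8 t=28 v=8: → [24,30); WM=27
i=9 t=30 v=1: → [30,36); WM=29
i=10 t=20 v=4: DROP (t<29-2); WM=29
i=11 t=35 v=5: → [30,36); WM=34; [24,30) fires=8
i=12 t=11 v=3: DROP (t<34-2); WM=34
i=13 t=21 v=2: DROP (t<34-2); WM=34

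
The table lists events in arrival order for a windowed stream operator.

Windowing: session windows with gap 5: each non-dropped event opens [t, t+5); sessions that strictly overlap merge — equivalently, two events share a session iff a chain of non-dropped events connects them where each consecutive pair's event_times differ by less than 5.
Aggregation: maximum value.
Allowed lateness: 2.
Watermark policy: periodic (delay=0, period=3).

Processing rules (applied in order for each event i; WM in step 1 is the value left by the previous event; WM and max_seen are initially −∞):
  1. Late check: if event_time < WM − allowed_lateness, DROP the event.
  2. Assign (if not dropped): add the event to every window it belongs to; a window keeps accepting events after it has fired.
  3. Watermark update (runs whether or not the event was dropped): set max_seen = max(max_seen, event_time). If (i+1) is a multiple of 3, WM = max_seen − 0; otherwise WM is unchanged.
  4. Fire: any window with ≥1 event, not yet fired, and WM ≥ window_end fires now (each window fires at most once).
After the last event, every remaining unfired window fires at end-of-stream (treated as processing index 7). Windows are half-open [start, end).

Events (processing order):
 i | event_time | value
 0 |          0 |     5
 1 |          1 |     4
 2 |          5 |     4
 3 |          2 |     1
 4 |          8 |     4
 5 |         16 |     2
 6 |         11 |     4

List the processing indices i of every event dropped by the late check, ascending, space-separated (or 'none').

i=0 t=0 v=5: → [0,5); WM=−∞
i=1 t=1 v=4: → [0,6); WM=−∞
i=2 t=5 v=4: → [0,10); WM=5
i=3 t=2 v=1: DROP (t<5-2); WM=5
i=4 t=8 v=4: → [0,13); WM=5
i=5 t=16 v=2: → [16,21); WM=16
i=6 t=11 v=4: DROP (t<16-2); WM=16

3 6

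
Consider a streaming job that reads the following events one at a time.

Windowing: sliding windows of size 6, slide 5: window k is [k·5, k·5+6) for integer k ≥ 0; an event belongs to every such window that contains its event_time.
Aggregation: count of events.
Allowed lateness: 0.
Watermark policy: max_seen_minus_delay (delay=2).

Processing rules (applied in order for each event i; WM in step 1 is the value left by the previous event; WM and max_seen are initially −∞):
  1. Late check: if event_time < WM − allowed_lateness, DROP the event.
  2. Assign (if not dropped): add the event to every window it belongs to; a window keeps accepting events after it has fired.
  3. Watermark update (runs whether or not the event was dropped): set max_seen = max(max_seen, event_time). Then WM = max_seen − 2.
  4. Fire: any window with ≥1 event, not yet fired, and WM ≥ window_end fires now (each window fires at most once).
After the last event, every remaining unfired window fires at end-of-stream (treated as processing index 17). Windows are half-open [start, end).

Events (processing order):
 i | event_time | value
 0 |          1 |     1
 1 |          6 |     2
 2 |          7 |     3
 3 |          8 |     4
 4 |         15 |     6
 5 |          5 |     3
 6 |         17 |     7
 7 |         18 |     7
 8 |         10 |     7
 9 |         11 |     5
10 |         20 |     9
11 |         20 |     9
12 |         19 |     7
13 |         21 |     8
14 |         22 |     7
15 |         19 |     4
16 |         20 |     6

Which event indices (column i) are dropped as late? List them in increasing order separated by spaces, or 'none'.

i=0 t=1 v=1: → [0,6); WM=-1
i=1 t=6 v=2: → [5,11); WM=4
i=2 t=7 v=3: → [5,11); WM=5
i=3 t=8 v=4: → [5,11); WM=6; [0,6) fires=1
i=4 t=15 v=6: → [15,21),[10,16); WM=13; [5,11) fires=3
i=5 t=5 v=3: DROP (t<13-0); WM=13
i=6 t=17 v=7: → [15,21); WM=15
i=7 t=18 v=7: → [15,21); WM=16; [10,16) fires=1
i=8 t=10 v=7: DROP (t<16-0); WM=16
i=9 t=11 v=5: DROP (t<16-0); WM=16
i=10 t=20 v=9: → [20,26),[15,21); WM=18
i=11 t=20 v=9: → [20,26),[15,21); WM=18
i=12 t=19 v=7: → [15,21); WM=18
i=13 t=21 v=8: → [20,26); WM=19
i=14 t=22 v=7: → [20,26); WM=20
i=15 t=19 v=4: DROP (t<20-0); WM=20
i=16 t=20 v=6: → [20,26),[15,21); WM=20

5 8 9 15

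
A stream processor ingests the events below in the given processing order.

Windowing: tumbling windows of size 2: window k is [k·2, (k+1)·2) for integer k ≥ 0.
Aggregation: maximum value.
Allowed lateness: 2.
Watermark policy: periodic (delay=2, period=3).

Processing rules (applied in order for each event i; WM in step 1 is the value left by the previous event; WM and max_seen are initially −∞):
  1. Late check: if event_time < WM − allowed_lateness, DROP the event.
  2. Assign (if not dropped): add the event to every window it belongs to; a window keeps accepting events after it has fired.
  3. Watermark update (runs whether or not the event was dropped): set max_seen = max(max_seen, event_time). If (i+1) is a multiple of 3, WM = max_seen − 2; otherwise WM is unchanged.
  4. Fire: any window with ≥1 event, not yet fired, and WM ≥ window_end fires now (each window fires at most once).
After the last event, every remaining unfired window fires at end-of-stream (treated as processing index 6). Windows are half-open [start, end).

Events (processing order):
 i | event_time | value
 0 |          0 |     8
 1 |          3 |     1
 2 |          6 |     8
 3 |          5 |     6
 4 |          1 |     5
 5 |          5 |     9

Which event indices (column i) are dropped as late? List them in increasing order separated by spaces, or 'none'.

i=0 t=0 v=8: → [0,2); WM=−∞
i=1 t=3 v=1: → [2,4); WM=−∞
i=2 t=6 v=8: → [6,8); WM=4; [0,2) fires=8 [2,4) fires=1
i=3 t=5 v=6: → [4,6); WM=4
i=4 t=1 v=5: DROP (t<4-2); WM=4
i=5 t=5 v=9: → [4,6); WM=4

4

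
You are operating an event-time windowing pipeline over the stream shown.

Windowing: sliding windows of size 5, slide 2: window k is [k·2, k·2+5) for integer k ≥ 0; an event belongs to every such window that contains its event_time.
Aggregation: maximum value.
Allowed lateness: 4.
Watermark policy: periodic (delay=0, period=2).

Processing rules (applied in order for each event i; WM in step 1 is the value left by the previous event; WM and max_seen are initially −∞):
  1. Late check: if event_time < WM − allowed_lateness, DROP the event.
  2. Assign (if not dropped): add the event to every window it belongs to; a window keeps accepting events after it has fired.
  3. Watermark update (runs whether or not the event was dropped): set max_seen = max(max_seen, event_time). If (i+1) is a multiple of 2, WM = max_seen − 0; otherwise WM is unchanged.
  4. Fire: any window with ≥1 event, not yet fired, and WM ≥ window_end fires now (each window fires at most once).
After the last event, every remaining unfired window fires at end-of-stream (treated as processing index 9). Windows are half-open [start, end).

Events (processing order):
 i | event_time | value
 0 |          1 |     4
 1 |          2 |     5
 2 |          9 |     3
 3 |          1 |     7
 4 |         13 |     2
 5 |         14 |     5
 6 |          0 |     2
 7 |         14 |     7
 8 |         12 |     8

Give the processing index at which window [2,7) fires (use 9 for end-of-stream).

i=0 t=1 v=4: → [0,5); WM=−∞
i=1 t=2 v=5: → [2,7),[0,5); WM=2
i=2 t=9 v=3: → [8,13),[6,11); WM=2
i=3 t=1 v=7: → [0,5); WM=9; [0,5) fires=7 [2,7) fires=5
i=4 t=13 v=2: → [12,17),[10,15); WM=9
i=5 t=14 v=5: → [14,19),[12,17),[10,15); WM=14; [6,11) fires=3 [8,13) fires=3
i=6 t=0 v=2: DROP (t<14-4); WM=14
i=7 t=14 v=7: → [14,19),[12,17),[10,15); WM=14
i=8 t=12 v=8: → [12,17),[10,15),[8,13); WM=14

3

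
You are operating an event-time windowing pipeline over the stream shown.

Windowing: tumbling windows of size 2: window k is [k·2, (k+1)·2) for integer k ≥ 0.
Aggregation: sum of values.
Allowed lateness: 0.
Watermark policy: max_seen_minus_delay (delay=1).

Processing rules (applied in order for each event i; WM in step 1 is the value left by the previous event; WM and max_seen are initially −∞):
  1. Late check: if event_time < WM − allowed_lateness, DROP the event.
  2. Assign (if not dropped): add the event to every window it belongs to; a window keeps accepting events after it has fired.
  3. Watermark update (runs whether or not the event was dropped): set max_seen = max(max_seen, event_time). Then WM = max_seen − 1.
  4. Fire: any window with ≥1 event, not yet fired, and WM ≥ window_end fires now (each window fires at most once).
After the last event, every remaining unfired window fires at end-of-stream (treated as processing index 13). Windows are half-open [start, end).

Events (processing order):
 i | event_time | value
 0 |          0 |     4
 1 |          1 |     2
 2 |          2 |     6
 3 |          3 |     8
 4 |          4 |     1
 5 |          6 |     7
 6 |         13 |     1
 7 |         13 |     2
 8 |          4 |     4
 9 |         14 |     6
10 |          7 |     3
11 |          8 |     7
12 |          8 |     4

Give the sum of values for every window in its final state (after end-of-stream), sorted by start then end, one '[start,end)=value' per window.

i=0 t=0 v=4: → [0,2); WM=-1
i=1 t=1 v=2: → [0,2); WM=0
i=2 t=2 v=6: → [2,4); WM=1
i=3 t=3 v=8: → [2,4); WM=2; [0,2) fires=6
i=4 t=4 v=1: → [4,6); WM=3
i=5 t=6 v=7: → [6,8); WM=5; [2,4) fires=14
i=6 t=13 v=1: → [12,14); WM=12; [4,6) fires=1 [6,8) fires=7
i=7 t=13 v=2: → [12,14); WM=12
i=8 t=4 v=4: DROP (t<12-0); WM=12
i=9 t=14 v=6: → [14,16); WM=13
i=10 t=7 v=3: DROP (t<13-0); WM=13
i=11 t=8 v=7: DROP (t<13-0); WM=13
i=12 t=8 v=4: DROP (t<13-0); WM=13

[0,2)=6 [2,4)=14 [4,6)=1 [6,8)=7 [12,14)=3 [14,16)=6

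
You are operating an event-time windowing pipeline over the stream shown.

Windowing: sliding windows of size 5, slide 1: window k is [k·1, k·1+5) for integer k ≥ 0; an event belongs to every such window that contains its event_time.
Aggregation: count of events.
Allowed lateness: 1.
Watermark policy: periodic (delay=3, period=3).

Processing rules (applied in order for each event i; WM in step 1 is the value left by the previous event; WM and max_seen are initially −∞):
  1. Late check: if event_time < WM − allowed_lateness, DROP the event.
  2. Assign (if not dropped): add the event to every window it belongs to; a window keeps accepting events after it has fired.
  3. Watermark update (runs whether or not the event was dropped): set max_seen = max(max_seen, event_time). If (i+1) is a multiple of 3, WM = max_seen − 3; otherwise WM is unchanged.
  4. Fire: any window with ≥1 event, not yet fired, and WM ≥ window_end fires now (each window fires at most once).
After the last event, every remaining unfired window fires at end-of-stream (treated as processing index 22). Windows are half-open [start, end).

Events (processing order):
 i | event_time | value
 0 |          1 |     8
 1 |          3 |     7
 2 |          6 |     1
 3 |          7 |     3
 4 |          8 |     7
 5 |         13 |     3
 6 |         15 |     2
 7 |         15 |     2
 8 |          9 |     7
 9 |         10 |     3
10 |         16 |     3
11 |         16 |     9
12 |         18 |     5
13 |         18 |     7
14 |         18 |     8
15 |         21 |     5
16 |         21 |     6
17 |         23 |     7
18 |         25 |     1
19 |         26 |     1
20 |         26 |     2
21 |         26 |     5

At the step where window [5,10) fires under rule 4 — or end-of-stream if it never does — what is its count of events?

3

i=0 t=1 v=8: → [1,6),[0,5); WM=−∞
i=1 t=3 v=7: → [3,8),[2,7),[1,6),[0,5); WM=−∞
i=2 t=6 v=1: → [6,11),[5,10),[4,9),[3,8),[2,7); WM=3
i=3 t=7 v=3: → [7,12),[6,11),[5,10),[4,9),[3,8); WM=3
i=4 t=8 v=7: → [8,13),[7,12),[6,11),[5,10),[4,9); WM=3
i=5 t=13 v=3: → [13,18),[12,17),[11,16),[10,15),[9,14); WM=10; [0,5) fires=2 [1,6) fires=2 [2,7) fires=2 [3,8) fires=3 [4,9) fires=3 [5,10) fires=3
i=6 t=15 v=2: → [15,20),[14,19),[13,18),[12,17),[11,16); WM=10
i=7 t=15 v=2: → [15,20),[14,19),[13,18),[12,17),[11,16); WM=10
i=8 t=9 v=7: → [9,14),[8,13),[7,12),[6,11),[5,10); WM=12; [6,11) fires=4 [7,12) fires=3
i=9 t=10 v=3: DROP (t<12-1); WM=12
i=10 t=16 v=3: → [16,21),[15,20),[14,19),[13,18),[12,17); WM=12
i=11 t=16 v=9: → [16,21),[15,20),[14,19),[13,18),[12,17); WM=13; [8,13) fires=2
i=12 t=18 v=5: → [18,23),[17,22),[16,21),[15,20),[14,19); WM=13
i=13 t=18 v=7: → [18,23),[17,22),[16,21),[15,20),[14,19); WM=13
i=14 t=18 v=8: → [18,23),[17,22),[16,21),[15,20),[14,19); WM=15; [9,14) fires=2 [10,15) fires=1
i=15 t=21 v=5: → [21,26),[20,25),[19,24),[18,23),[17,22); WM=15
i=16 t=21 v=6: → [21,26),[20,25),[19,24),[18,23),[17,22); WM=15
i=17 t=23 v=7: → [23,28),[22,27),[21,26),[20,25),[19,24); WM=20; [11,16) fires=3 [12,17) fires=5 [13,18) fires=5 [14,19) fires=7 [15,20) fires=7
i=18 t=25 v=1: → [25,30),[24,29),[23,28),[22,27),[21,26); WM=20
i=19 t=26 v=1: → [26,31),[25,30),[24,29),[23,28),[22,27); WM=20
i=20 t=26 v=2: → [26,31),[25,30),[24,29),[23,28),[22,27); WM=23; [16,21) fires=5 [17,22) fires=5 [18,23) fires=5
i=21 t=26 v=5: → [26,31),[25,30),[24,29),[23,28),[22,27); WM=23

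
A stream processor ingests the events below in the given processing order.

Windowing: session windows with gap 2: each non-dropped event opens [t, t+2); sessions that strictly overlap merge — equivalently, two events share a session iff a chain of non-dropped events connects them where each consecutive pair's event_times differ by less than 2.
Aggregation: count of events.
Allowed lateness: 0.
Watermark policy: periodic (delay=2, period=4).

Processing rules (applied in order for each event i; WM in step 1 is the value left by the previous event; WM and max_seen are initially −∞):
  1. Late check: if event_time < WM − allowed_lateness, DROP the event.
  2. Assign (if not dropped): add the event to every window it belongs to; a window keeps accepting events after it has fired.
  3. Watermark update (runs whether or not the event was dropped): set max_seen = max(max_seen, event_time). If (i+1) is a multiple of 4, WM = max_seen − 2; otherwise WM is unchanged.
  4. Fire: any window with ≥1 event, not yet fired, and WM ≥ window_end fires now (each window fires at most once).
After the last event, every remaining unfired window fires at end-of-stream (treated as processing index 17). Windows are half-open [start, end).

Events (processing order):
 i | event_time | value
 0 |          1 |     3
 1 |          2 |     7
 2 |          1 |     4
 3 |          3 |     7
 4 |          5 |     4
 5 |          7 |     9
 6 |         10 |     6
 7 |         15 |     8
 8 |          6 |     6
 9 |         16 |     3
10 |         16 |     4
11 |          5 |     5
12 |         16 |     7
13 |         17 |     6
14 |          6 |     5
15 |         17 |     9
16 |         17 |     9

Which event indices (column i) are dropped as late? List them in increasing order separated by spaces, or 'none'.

8 11 14

i=0 t=1 v=3: → [1,3); WM=−∞
i=1 t=2 v=7: → [1,4); WM=−∞
i=2 t=1 v=4: → [1,4); WM=−∞
i=3 t=3 v=7: → [1,5); WM=1
i=4 t=5 v=4: → [5,7); WM=1
i=5 t=7 v=9: → [7,9); WM=1
i=6 t=10 v=6: → [10,12); WM=1
i=7 t=15 v=8: → [15,17); WM=13
i=8 t=6 v=6: DROP (t<13-0); WM=13
i=9 t=16 v=3: → [15,18); WM=13
i=10 t=16 v=4: → [15,18); WM=13
i=11 t=5 v=5: DROP (t<13-0); WM=14
i=12 t=16 v=7: → [15,18); WM=14
i=13 t=17 v=6: → [15,19); WM=14
i=14 t=6 v=5: DROP (t<14-0); WM=14
i=15 t=17 v=9: → [15,19); WM=15
i=16 t=17 v=9: → [15,19); WM=15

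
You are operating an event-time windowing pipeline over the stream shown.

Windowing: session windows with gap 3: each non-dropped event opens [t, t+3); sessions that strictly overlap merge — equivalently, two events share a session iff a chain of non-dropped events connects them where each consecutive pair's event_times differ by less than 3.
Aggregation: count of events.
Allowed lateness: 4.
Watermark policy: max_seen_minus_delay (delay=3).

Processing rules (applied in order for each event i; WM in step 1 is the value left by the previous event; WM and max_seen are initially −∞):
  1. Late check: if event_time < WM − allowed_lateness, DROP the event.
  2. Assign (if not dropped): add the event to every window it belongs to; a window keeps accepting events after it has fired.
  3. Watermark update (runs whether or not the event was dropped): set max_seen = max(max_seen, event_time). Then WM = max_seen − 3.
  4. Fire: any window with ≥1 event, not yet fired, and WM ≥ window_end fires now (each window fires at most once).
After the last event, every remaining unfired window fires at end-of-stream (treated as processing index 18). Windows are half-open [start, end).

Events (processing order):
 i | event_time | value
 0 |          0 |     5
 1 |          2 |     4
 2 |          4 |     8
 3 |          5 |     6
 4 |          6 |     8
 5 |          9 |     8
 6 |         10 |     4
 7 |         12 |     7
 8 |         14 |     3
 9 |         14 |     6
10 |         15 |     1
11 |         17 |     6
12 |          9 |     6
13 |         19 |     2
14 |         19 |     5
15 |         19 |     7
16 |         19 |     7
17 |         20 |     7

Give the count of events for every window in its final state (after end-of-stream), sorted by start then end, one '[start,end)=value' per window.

i=0 t=0 v=5: → [0,3); WM=-3
i=1 t=2 v=4: → [0,5); WM=-1
i=2 t=4 v=8: → [0,7); WM=1
i=3 t=5 v=6: → [0,8); WM=2
i=4 t=6 v=8: → [0,9); WM=3
i=5 t=9 v=8: → [9,12); WM=6
i=6 t=10 v=4: → [9,13); WM=7
i=7 t=12 v=7: → [9,15); WM=9
i=8 t=14 v=3: → [9,17); WM=11
i=9 t=14 v=6: → [9,17); WM=11
i=10 t=15 v=1: → [9,18); WM=12
i=11 t=17 v=6: → [9,20); WM=14
i=12 t=9 v=6: DROP (t<14-4); WM=14
i=13 t=19 v=2: → [9,22); WM=16
i=14 t=19 v=5: → [9,22); WM=16
i=15 t=19 v=7: → [9,22); WM=16
i=16 t=19 v=7: → [9,22); WM=16
i=17 t=20 v=7: → [9,23); WM=17

[0,9)=5 [9,23)=12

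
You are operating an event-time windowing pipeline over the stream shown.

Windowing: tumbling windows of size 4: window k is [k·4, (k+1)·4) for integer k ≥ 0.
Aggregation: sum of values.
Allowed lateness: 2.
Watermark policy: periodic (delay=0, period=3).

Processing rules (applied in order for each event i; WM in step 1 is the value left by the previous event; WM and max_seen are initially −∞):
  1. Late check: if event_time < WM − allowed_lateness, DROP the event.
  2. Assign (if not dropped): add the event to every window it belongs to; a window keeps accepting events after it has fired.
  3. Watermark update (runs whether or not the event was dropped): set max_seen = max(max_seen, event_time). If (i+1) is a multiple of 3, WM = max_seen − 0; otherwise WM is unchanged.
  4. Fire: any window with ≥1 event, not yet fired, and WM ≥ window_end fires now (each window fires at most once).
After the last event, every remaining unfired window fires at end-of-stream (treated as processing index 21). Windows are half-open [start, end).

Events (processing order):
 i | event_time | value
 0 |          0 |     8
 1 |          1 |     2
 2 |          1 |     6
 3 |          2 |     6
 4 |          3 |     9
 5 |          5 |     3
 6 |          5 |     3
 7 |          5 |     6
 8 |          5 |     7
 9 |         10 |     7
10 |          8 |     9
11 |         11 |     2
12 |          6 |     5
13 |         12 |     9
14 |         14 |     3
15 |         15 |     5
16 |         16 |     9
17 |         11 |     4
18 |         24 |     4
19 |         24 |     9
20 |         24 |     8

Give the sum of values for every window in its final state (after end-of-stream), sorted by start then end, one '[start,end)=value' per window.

i=0 t=0 v=8: → [0,4); WM=−∞
i=1 t=1 v=2: → [0,4); WM=−∞
i=2 t=1 v=6: → [0,4); WM=1
i=3 t=2 v=6: → [0,4); WM=1
i=4 t=3 v=9: → [0,4); WM=1
i=5 t=5 v=3: → [4,8); WM=5; [0,4) fires=31
i=6 t=5 v=3: → [4,8); WM=5
i=7 t=5 v=6: → [4,8); WM=5
i=8 t=5 v=7: → [4,8); WM=5
i=9 t=10 v=7: → [8,12); WM=5
i=10 t=8 v=9: → [8,12); WM=5
i=11 t=11 v=2: → [8,12); WM=11; [4,8) fires=19
i=12 t=6 v=5: DROP (t<11-2); WM=11
i=13 t=12 v=9: → [12,16); WM=11
i=14 t=14 v=3: → [12,16); WM=14; [8,12) fires=18
i=15 t=15 v=5: → [12,16); WM=14
i=16 t=16 v=9: → [16,20); WM=14
i=17 t=11 v=4: DROP (t<14-2); WM=16; [12,16) fires=17
i=18 t=24 v=4: → [24,28); WM=16
i=19 t=24 v=9: → [24,28); WM=16
i=20 t=24 v=8: → [24,28); WM=24; [16,20) fires=9

[0,4)=31 [4,8)=19 [8,12)=18 [12,16)=17 [16,20)=9 [24,28)=21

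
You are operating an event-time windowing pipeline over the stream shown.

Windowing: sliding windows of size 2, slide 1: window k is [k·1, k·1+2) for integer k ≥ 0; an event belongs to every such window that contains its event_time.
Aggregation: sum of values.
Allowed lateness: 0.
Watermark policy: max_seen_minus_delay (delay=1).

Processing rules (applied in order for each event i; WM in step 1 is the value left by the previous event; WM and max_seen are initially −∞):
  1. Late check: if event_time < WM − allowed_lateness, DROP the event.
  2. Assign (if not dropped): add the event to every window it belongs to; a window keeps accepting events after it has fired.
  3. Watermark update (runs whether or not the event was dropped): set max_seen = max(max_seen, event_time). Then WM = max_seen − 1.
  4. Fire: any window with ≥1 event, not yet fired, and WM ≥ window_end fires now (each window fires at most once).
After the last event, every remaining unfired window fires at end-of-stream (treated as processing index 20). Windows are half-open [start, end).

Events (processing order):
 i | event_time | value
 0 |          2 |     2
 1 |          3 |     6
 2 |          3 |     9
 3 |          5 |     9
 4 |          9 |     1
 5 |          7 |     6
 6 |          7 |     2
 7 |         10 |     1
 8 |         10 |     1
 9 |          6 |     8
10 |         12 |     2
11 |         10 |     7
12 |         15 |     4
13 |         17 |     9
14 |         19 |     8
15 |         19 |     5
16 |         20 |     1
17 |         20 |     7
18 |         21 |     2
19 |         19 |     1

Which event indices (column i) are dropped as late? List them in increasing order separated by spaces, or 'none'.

i=0 t=2 v=2: → [2,4),[1,3); WM=1
i=1 t=3 v=6: → [3,5),[2,4); WM=2
i=2 t=3 v=9: → [3,5),[2,4); WM=2
i=3 t=5 v=9: → [5,7),[4,6); WM=4; [1,3) fires=2 [2,4) fires=17
i=4 t=9 v=1: → [9,11),[8,10); WM=8; [3,5) fires=15 [4,6) fires=9 [5,7) fires=9
i=5 t=7 v=6: DROP (t<8-0); WM=8
i=6 t=7 v=2: DROP (t<8-0); WM=8
i=7 t=10 v=1: → [10,12),[9,11); WM=9
i=8 t=10 v=1: → [10,12),[9,11); WM=9
i=9 t=6 v=8: DROP (t<9-0); WM=9
i=10 t=12 v=2: → [12,14),[11,13); WM=11; [8,10) fires=1 [9,11) fires=3
i=11 t=10 v=7: DROP (t<11-0); WM=11
i=12 t=15 v=4: → [15,17),[14,16); WM=14; [10,12) fires=2 [11,13) fires=2 [12,14) fires=2
i=13 t=17 v=9: → [17,19),[16,18); WM=16; [14,16) fires=4
i=14 t=19 v=8: → [19,21),[18,20); WM=18; [15,17) fires=4 [16,18) fires=9
i=15 t=19 v=5: → [19,21),[18,20); WM=18
i=16 t=20 v=1: → [20,22),[19,21); WM=19; [17,19) fires=9
i=17 t=20 v=7: → [20,22),[19,21); WM=19
i=18 t=21 v=2: → [21,23),[20,22); WM=20; [18,20) fires=13
i=19 t=19 v=1: DROP (t<20-0); WM=20

5 6 9 11 19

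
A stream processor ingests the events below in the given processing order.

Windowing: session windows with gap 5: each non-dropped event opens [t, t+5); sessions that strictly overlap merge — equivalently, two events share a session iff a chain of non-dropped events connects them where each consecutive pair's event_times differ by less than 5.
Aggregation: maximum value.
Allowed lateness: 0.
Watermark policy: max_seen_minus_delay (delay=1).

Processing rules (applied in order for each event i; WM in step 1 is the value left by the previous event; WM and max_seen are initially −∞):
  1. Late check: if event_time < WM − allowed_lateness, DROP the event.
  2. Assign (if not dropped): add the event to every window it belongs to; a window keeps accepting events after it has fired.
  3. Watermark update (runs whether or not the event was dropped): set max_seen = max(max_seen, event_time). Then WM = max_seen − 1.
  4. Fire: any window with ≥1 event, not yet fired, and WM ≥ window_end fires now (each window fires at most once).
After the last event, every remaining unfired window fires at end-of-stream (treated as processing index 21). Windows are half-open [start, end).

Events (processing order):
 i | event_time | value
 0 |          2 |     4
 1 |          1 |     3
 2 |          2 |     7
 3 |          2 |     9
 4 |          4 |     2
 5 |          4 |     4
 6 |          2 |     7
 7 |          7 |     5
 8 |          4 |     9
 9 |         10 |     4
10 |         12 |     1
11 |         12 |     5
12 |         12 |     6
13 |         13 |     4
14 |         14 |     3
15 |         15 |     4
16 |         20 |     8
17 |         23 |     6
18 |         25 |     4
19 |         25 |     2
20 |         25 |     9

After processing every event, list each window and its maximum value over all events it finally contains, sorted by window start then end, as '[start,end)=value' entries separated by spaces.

[1,20)=9 [20,30)=9

i=0 t=2 v=4: → [2,7); WM=1
i=1 t=1 v=3: → [1,7); WM=1
i=2 t=2 v=7: → [1,7); WM=1
i=3 t=2 v=9: → [1,7); WM=1
i=4 t=4 v=2: → [1,9); WM=3
i=5 t=4 v=4: → [1,9); WM=3
i=6 t=2 v=7: DROP (t<3-0); WM=3
i=7 t=7 v=5: → [1,12); WM=6
i=8 t=4 v=9: DROP (t<6-0); WM=6
i=9 t=10 v=4: → [1,15); WM=9
i=10 t=12 v=1: → [1,17); WM=11
i=11 t=12 v=5: → [1,17); WM=11
i=12 t=12 v=6: → [1,17); WM=11
i=13 t=13 v=4: → [1,18); WM=12
i=14 t=14 v=3: → [1,19); WM=13
i=15 t=15 v=4: → [1,20); WM=14
i=16 t=20 v=8: → [20,25); WM=19
i=17 t=23 v=6: → [20,28); WM=22
i=18 t=25 v=4: → [20,30); WM=24
i=19 t=25 v=2: → [20,30); WM=24
i=20 t=25 v=9: → [20,30); WM=24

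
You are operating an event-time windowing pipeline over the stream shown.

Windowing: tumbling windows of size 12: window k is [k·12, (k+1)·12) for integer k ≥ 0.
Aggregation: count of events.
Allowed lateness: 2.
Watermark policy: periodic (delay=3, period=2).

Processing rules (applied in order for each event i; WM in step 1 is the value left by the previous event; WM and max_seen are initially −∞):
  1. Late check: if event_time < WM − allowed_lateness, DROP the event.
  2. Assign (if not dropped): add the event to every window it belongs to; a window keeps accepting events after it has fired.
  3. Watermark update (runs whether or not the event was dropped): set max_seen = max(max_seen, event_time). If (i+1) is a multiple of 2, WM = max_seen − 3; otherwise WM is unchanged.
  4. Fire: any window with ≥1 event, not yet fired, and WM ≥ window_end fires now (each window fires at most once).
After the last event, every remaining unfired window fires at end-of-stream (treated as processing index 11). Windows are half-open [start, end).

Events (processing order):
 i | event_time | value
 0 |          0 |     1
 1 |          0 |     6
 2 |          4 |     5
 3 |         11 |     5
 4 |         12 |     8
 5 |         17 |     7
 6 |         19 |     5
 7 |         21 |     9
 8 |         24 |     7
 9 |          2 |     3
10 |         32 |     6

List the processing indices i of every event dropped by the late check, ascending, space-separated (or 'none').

i=0 t=0 v=1: → [0,12); WM=−∞
i=1 t=0 v=6: → [0,12); WM=-3
i=2 t=4 v=5: → [0,12); WM=-3
i=3 t=11 v=5: → [0,12); WM=8
i=4 t=12 v=8: → [12,24); WM=8
i=5 t=17 v=7: → [12,24); WM=14; [0,12) fires=4
i=6 t=19 v=5: → [12,24); WM=14
i=7 t=21 v=9: → [12,24); WM=18
i=8 t=24 v=7: → [24,36); WM=18
i=9 t=2 v=3: DROP (t<18-2); WM=21
i=10 t=32 v=6: → [24,36); WM=21

9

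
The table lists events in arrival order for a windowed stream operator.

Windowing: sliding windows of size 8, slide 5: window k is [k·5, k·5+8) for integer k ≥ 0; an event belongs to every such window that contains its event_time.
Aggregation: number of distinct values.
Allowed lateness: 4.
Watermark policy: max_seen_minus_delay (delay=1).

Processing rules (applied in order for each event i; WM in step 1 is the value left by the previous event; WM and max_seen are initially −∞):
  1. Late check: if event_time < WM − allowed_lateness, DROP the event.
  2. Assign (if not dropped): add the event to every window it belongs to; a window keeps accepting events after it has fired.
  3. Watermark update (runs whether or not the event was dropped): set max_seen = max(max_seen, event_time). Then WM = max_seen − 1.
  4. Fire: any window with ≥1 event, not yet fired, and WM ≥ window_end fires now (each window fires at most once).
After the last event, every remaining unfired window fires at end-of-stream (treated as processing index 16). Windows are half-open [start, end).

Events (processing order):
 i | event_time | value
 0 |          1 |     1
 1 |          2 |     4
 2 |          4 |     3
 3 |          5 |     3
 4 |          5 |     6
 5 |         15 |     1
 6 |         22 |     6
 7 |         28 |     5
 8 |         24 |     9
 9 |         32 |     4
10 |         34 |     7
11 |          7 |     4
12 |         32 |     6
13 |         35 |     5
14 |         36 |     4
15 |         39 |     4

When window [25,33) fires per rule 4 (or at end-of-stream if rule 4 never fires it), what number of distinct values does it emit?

i=0 t=1 v=1: → [0,8); WM=0
i=1 t=2 v=4: → [0,8); WM=1
i=2 t=4 v=3: → [0,8); WM=3
i=3 t=5 v=3: → [5,13),[0,8); WM=4
i=4 t=5 v=6: → [5,13),[0,8); WM=4
i=5 t=15 v=1: → [15,23),[10,18); WM=14; [0,8) fires=4 [5,13) fires=2
i=6 t=22 v=6: → [20,28),[15,23); WM=21; [10,18) fires=1
i=7 t=28 v=5: → [25,33); WM=27; [15,23) fires=2
i=8 t=24 v=9: → [20,28); WM=27
i=9 t=32 v=4: → [30,38),[25,33); WM=31; [20,28) fires=2
i=10 t=34 v=7: → [30,38); WM=33; [25,33) fires=2
i=11 t=7 v=4: DROP (t<33-4); WM=33
i=12 t=32 v=6: → [30,38),[25,33); WM=33
i=13 t=35 v=5: → [35,43),[30,38); WM=34
i=14 t=36 v=4: → [35,43),[30,38); WM=35
i=15 t=39 v=4: → [35,43); WM=38; [30,38) fires=4

2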